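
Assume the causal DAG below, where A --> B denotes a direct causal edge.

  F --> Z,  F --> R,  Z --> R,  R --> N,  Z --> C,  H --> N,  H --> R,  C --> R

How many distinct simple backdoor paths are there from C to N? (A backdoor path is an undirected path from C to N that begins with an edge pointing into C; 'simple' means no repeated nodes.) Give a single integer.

4

A backdoor path from C to N is any simple undirected path whose first edge points into C (i.e. leaves C via a parent).
Parents of C: {Z}.
Enumerating:
  P1: C <- Z <- F -> R <- H -> N
  P2: C <- Z <- F -> R -> N
  P3: C <- Z -> R <- H -> N
  P4: C <- Z -> R -> N
That exhausts the simple backdoor paths. Count: 4.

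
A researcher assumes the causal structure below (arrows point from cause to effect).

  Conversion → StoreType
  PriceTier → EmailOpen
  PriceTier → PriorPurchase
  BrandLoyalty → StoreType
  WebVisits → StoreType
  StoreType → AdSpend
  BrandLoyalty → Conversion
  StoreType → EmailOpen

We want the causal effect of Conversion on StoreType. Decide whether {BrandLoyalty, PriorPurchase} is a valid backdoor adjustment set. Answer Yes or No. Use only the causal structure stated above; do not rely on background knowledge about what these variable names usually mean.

Backdoor paths from Conversion to StoreType (paths whose first edge points into Conversion):
  P1: Conversion <- BrandLoyalty -> StoreType
Condition 1 (no descendant of Conversion in the set): holds — descendants of Conversion are {AdSpend, EmailOpen, StoreType}; none are in {BrandLoyalty, PriorPurchase}.
Condition 2 (every backdoor path blocked by {BrandLoyalty, PriorPurchase}):
  P1: blocked at fork node BrandLoyalty ∈ conditioning set.
{BrandLoyalty, PriorPurchase} satisfies the backdoor criterion.

Yes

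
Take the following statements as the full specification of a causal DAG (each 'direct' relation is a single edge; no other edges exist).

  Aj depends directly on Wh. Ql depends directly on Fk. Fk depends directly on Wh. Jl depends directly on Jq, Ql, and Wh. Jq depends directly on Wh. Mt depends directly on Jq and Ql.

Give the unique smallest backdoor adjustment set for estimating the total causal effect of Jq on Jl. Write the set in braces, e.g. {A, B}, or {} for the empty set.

{Wh}

Variables eligible for adjustment (non-descendants of Jq, excluding Jq and Jl): {Aj, Fk, Ql, Wh}.
Backdoor paths from Jq to Jl:
  P1: Jq <- Wh -> Fk -> Ql -> Jl
  P2: Jq <- Wh -> Jl
The empty set is not sufficient: P1 (Jq <- Wh -> Fk -> Ql -> Jl) has no collider blocking it and no conditioned non-collider, so it is open.
Try {Wh}:
  P1: blocked at fork node Wh ∈ conditioning set.
  P2: blocked at fork node Wh ∈ conditioning set.
{Wh} contains no descendant of Jq and blocks every backdoor path.
No other singleton works — e.g. {Fk} leaves P2 open — so {Wh} is the unique smallest valid adjustment set.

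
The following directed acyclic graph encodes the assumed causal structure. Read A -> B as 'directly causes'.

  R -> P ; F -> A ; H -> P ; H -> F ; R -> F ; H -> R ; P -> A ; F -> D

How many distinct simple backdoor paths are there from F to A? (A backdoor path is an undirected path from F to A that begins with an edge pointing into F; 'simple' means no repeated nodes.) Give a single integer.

4

A backdoor path from F to A is any simple undirected path whose first edge points into F (i.e. leaves F via a parent).
Parents of F: {H, R}.
Enumerating:
  P1: F <- H -> R -> P -> A
  P2: F <- H -> P -> A
  P3: F <- R <- H -> P -> A
  P4: F <- R -> P -> A
That exhausts the simple backdoor paths. Count: 4.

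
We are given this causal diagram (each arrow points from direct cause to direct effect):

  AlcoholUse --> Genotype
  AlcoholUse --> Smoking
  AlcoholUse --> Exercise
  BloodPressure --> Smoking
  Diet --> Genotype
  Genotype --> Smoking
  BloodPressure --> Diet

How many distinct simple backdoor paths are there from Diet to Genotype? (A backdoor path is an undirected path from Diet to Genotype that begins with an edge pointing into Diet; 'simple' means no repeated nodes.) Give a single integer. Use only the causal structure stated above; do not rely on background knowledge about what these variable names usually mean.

A backdoor path from Diet to Genotype is any simple undirected path whose first edge points into Diet (i.e. leaves Diet via a parent).
Parents of Diet: {BloodPressure}.
Enumerating:
  P1: Diet <- BloodPressure -> Smoking <- AlcoholUse -> Genotype
  P2: Diet <- BloodPressure -> Smoking <- Genotype
That exhausts the simple backdoor paths. Count: 2.

2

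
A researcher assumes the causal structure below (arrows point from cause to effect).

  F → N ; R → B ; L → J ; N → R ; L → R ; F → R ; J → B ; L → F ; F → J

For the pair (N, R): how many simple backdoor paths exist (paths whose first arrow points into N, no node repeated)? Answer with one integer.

5

A backdoor path from N to R is any simple undirected path whose first edge points into N (i.e. leaves N via a parent).
Parents of N: {F}.
Enumerating:
  P1: N <- F <- L -> J -> B <- R
  P2: N <- F <- L -> R
  P3: N <- F -> J <- L -> R
  P4: N <- F -> J -> B <- R
  P5: N <- F -> R
That exhausts the simple backdoor paths. Count: 5.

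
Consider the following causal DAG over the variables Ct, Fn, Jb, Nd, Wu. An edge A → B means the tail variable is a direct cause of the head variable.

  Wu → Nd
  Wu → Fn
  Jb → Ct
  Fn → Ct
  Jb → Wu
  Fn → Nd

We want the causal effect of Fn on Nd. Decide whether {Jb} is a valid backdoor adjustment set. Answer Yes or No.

No

Backdoor paths from Fn to Nd (paths whose first edge points into Fn):
  P1: Fn <- Wu -> Nd
Condition 1 (no descendant of Fn in the set): holds — descendants of Fn are {Ct, Nd}; none are in {Jb}.
Condition 2 (every backdoor path blocked by {Jb}):
  P1: open — no interior node is in the conditioning set.
{Jb} does not satisfy the backdoor criterion.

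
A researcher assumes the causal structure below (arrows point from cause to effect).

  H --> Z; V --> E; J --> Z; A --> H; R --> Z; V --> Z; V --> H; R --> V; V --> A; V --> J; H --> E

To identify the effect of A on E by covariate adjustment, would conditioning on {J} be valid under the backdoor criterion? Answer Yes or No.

Backdoor paths from A to E (paths whose first edge points into A):
  P1: A <- V <- R -> Z <- H -> E
  P2: A <- V -> H -> E
  P3: A <- V -> E
  P4: A <- V -> J -> Z <- H -> E
  P5: A <- V -> Z <- H -> E
Condition 1 (no descendant of A in the set): holds — descendants of A are {E, H, Z}; none are in {J}.
Condition 2 (every backdoor path blocked by {J}):
  P1: blocked at collider Z (neither it nor any descendant is in the conditioning set).
  P2: open — no interior node is in the conditioning set.
  P3: open — no interior node is in the conditioning set.
  P4: blocked at chain node J ∈ conditioning set.
  P5: blocked at collider Z (neither it nor any descendant is in the conditioning set).
{J} does not satisfy the backdoor criterion.

No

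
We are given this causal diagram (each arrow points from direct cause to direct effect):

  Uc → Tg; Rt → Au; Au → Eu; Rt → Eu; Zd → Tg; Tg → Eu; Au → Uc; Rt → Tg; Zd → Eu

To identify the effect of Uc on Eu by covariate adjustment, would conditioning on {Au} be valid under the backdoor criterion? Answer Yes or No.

Yes

Backdoor paths from Uc to Eu (paths whose first edge points into Uc):
  P1: Uc <- Au <- Rt -> Tg <- Zd -> Eu
  P2: Uc <- Au <- Rt -> Tg -> Eu
  P3: Uc <- Au <- Rt -> Eu
  P4: Uc <- Au -> Eu
Condition 1 (no descendant of Uc in the set): holds — descendants of Uc are {Eu, Tg}; none are in {Au}.
Condition 2 (every backdoor path blocked by {Au}):
  P1: blocked at chain node Au ∈ conditioning set.
  P2: blocked at chain node Au ∈ conditioning set.
  P3: blocked at chain node Au ∈ conditioning set.
  P4: blocked at fork node Au ∈ conditioning set.
{Au} satisfies the backdoor criterion.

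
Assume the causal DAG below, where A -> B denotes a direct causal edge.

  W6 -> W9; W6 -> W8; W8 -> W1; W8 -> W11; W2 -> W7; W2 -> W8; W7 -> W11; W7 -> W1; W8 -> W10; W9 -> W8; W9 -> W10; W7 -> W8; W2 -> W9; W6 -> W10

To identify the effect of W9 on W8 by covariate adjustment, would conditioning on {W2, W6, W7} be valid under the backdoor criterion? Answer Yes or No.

Backdoor paths from W9 to W8 (paths whose first edge points into W9):
  P1: W9 <- W6 -> W8
  P2: W9 <- W6 -> W10 <- W8
  P3: W9 <- W2 -> W7 -> W8
  P4: W9 <- W2 -> W7 -> W1 <- W8
  P5: W9 <- W2 -> W7 -> W11 <- W8
  P6: W9 <- W2 -> W8
Condition 1 (no descendant of W9 in the set): holds — descendants of W9 are {W1, W10, W11, W8}; none are in {W2, W6, W7}.
Condition 2 (every backdoor path blocked by {W2, W6, W7}):
  P1: blocked at fork node W6 ∈ conditioning set.
  P2: blocked at fork node W6 ∈ conditioning set.
  P3: blocked at fork node W2 ∈ conditioning set.
  P4: blocked at fork node W2 ∈ conditioning set.
  P5: blocked at fork node W2 ∈ conditioning set.
  P6: blocked at fork node W2 ∈ conditioning set.
{W2, W6, W7} satisfies the backdoor criterion.

Yes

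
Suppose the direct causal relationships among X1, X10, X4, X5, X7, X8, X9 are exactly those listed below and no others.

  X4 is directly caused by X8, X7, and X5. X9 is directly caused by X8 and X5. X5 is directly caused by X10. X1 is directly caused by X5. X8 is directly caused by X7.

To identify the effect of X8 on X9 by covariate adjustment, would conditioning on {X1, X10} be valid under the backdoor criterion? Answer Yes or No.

Backdoor paths from X8 to X9 (paths whose first edge points into X8):
  P1: X8 <- X7 -> X4 <- X5 -> X9
Condition 1 (no descendant of X8 in the set): holds — descendants of X8 are {X4, X9}; none are in {X1, X10}.
Condition 2 (every backdoor path blocked by {X1, X10}):
  P1: blocked at collider X4 (neither it nor any descendant is in the conditioning set).
{X1, X10} satisfies the backdoor criterion.

Yes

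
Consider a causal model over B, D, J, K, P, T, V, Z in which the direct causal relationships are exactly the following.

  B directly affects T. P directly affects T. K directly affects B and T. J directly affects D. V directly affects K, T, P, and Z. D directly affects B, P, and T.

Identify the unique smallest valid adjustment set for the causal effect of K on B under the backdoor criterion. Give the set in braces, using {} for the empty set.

Variables eligible for adjustment (non-descendants of K, excluding K and B): {D, J, P, V, Z}.
Backdoor paths from K to B:
  P1: K <- V -> P <- D -> B
  P2: K <- V -> P <- D -> T <- B
  P3: K <- V -> P -> T <- D -> B
  P4: K <- V -> P -> T <- B
  P5: K <- V -> T <- D -> B
  P6: K <- V -> T <- P <- D -> B
  P7: K <- V -> T <- B
Each backdoor path contains an unconditioned collider, so every path is already blocked with the empty conditioning set:
  P1: blocked at collider P (neither it nor any descendant is in the conditioning set).
  P2: blocked at collider P (neither it nor any descendant is in the conditioning set).
  P3: blocked at collider T (neither it nor any descendant is in the conditioning set).
  P4: blocked at collider T (neither it nor any descendant is in the conditioning set).
  P5: blocked at collider T (neither it nor any descendant is in the conditioning set).
  P6: blocked at collider T (neither it nor any descendant is in the conditioning set).
  P7: blocked at collider T (neither it nor any descendant is in the conditioning set).
The empty set is therefore the unique smallest valid set.

{}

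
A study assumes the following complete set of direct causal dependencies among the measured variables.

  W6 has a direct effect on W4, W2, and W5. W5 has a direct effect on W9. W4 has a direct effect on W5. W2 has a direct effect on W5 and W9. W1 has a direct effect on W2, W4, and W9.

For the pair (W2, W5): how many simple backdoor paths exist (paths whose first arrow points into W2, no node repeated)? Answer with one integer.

6

A backdoor path from W2 to W5 is any simple undirected path whose first edge points into W2 (i.e. leaves W2 via a parent).
Parents of W2: {W1, W6}.
Enumerating:
  P1: W2 <- W1 -> W4 <- W6 -> W5
  P2: W2 <- W1 -> W4 -> W5
  P3: W2 <- W1 -> W9 <- W5
  P4: W2 <- W6 -> W4 <- W1 -> W9 <- W5
  P5: W2 <- W6 -> W4 -> W5
  P6: W2 <- W6 -> W5
That exhausts the simple backdoor paths. Count: 6.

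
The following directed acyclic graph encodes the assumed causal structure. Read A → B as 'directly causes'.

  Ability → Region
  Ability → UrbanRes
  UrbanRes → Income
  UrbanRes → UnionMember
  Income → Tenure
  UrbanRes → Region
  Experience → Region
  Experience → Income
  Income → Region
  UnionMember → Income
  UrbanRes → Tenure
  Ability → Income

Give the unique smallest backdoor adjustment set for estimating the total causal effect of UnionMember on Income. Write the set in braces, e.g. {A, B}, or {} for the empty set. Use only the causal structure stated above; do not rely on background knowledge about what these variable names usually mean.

{UrbanRes}

Variables eligible for adjustment (non-descendants of UnionMember, excluding UnionMember and Income): {Ability, Experience, UrbanRes}.
Backdoor paths from UnionMember to Income:
  P1: UnionMember <- UrbanRes <- Ability -> Income
  P2: UnionMember <- UrbanRes <- Ability -> Region <- Experience -> Income
  P3: UnionMember <- UrbanRes <- Ability -> Region <- Income
  P4: UnionMember <- UrbanRes -> Income
  P5: UnionMember <- UrbanRes -> Tenure <- Income
  P6: UnionMember <- UrbanRes -> Region <- Ability -> Income
  P7: UnionMember <- UrbanRes -> Region <- Experience -> Income
  P8: UnionMember <- UrbanRes -> Region <- Income
The empty set is not sufficient: P1 (UnionMember <- UrbanRes <- Ability -> Income) has no collider blocking it and no conditioned non-collider, so it is open.
Try {UrbanRes}:
  P1: blocked at chain node UrbanRes ∈ conditioning set.
  P2: blocked at chain node UrbanRes ∈ conditioning set.
  P3: blocked at chain node UrbanRes ∈ conditioning set.
  P4: blocked at fork node UrbanRes ∈ conditioning set.
  P5: blocked at fork node UrbanRes ∈ conditioning set.
  P6: blocked at fork node UrbanRes ∈ conditioning set.
  P7: blocked at fork node UrbanRes ∈ conditioning set.
  P8: blocked at fork node UrbanRes ∈ conditioning set.
{UrbanRes} contains no descendant of UnionMember and blocks every backdoor path.
No other singleton works — e.g. {Ability} leaves P4 open — so {UrbanRes} is the unique smallest valid adjustment set.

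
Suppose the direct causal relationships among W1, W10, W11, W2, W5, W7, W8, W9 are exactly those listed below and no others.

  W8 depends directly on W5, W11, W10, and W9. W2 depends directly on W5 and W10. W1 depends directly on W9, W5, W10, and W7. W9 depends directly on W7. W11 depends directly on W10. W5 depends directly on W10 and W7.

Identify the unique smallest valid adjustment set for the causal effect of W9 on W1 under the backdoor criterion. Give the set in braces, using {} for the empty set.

Variables eligible for adjustment (non-descendants of W9, excluding W9 and W1): {W10, W11, W2, W5, W7}.
Backdoor paths from W9 to W1:
  P1: W9 <- W7 -> W5 <- W10 -> W1
  P2: W9 <- W7 -> W5 -> W8 <- W10 -> W1
  P3: W9 <- W7 -> W5 -> W8 <- W11 <- W10 -> W1
  P4: W9 <- W7 -> W5 -> W2 <- W10 -> W1
  P5: W9 <- W7 -> W5 -> W1
  P6: W9 <- W7 -> W1
The empty set is not sufficient: P5 (W9 <- W7 -> W5 -> W1) has no collider blocking it and no conditioned non-collider, so it is open.
Try {W7}:
  P1: blocked at fork node W7 ∈ conditioning set.
  P2: blocked at fork node W7 ∈ conditioning set.
  P3: blocked at fork node W7 ∈ conditioning set.
  P4: blocked at fork node W7 ∈ conditioning set.
  P5: blocked at fork node W7 ∈ conditioning set.
  P6: blocked at fork node W7 ∈ conditioning set.
{W7} contains no descendant of W9 and blocks every backdoor path.
No other singleton works — e.g. {W10} leaves P5 open — so {W7} is the unique smallest valid adjustment set.

{W7}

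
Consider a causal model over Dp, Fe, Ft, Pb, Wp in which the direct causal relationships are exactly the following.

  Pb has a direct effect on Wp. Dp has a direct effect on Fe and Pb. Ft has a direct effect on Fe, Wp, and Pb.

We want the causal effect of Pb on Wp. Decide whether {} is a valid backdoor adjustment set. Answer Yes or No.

No

Backdoor paths from Pb to Wp (paths whose first edge points into Pb):
  P1: Pb <- Dp -> Fe <- Ft -> Wp
  P2: Pb <- Ft -> Wp
Condition 1 (no descendant of Pb in the set): holds — descendants of Pb are {Wp}; none are in {}.
Condition 2 (every backdoor path blocked by {}):
  P1: blocked at collider Fe (neither it nor any descendant is in the conditioning set).
  P2: open — no interior node is in the conditioning set.
{} does not satisfy the backdoor criterion.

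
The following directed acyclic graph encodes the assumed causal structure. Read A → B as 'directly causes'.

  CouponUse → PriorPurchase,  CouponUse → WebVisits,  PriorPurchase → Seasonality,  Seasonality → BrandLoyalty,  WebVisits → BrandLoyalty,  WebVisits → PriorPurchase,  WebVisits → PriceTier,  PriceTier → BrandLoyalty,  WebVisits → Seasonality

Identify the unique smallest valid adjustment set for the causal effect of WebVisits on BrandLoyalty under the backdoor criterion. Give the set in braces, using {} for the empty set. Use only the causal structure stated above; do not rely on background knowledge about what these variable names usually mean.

{CouponUse}

Variables eligible for adjustment (non-descendants of WebVisits, excluding WebVisits and BrandLoyalty): {CouponUse}.
Backdoor paths from WebVisits to BrandLoyalty:
  P1: WebVisits <- CouponUse -> PriorPurchase -> Seasonality -> BrandLoyalty
The empty set is not sufficient: P1 (WebVisits <- CouponUse -> PriorPurchase -> Seasonality -> BrandLoyalty) has no collider blocking it and no conditioned non-collider, so it is open.
Try {CouponUse}:
  P1: blocked at fork node CouponUse ∈ conditioning set.
{CouponUse} contains no descendant of WebVisits and blocks every backdoor path.
{CouponUse} is the unique smallest valid adjustment set.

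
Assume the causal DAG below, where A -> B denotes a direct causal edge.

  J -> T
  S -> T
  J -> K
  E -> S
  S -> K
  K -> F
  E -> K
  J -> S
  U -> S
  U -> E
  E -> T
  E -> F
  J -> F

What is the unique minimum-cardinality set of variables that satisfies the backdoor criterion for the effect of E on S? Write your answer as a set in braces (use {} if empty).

Variables eligible for adjustment (non-descendants of E, excluding E and S): {J, U}.
Backdoor paths from E to S:
  P1: E <- U -> S
The empty set is not sufficient: P1 (E <- U -> S) has no collider blocking it and no conditioned non-collider, so it is open.
Try {U}:
  P1: blocked at fork node U ∈ conditioning set.
{U} contains no descendant of E and blocks every backdoor path.
No other singleton works — e.g. {J} leaves P1 open — so {U} is the unique smallest valid adjustment set.

{U}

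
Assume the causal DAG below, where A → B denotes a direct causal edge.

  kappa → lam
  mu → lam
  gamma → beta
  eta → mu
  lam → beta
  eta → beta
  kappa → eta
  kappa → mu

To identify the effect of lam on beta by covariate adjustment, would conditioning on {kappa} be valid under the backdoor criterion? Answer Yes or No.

Backdoor paths from lam to beta (paths whose first edge points into lam):
  P1: lam <- kappa -> eta -> beta
  P2: lam <- kappa -> mu <- eta -> beta
  P3: lam <- mu <- kappa -> eta -> beta
  P4: lam <- mu <- eta -> beta
Condition 1 (no descendant of lam in the set): holds — descendants of lam are {beta}; none are in {kappa}.
Condition 2 (every backdoor path blocked by {kappa}):
  P1: blocked at fork node kappa ∈ conditioning set.
  P2: blocked at fork node kappa ∈ conditioning set.
  P3: blocked at fork node kappa ∈ conditioning set.
  P4: open — no interior node is in the conditioning set.
{kappa} does not satisfy the backdoor criterion.

No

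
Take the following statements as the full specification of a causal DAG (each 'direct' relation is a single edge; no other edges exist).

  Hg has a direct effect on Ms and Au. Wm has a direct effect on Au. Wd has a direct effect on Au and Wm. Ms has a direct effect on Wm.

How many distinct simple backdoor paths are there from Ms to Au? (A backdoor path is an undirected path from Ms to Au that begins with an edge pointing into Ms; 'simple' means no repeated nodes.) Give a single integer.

A backdoor path from Ms to Au is any simple undirected path whose first edge points into Ms (i.e. leaves Ms via a parent).
Parents of Ms: {Hg}.
Enumerating:
  P1: Ms <- Hg -> Au
That exhausts the simple backdoor paths. Count: 1.

1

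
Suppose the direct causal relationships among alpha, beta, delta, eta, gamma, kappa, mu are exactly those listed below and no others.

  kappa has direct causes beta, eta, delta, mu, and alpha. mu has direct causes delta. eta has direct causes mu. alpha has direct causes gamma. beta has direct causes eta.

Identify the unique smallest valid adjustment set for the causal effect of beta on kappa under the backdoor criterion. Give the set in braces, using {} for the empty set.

{eta}

Variables eligible for adjustment (non-descendants of beta, excluding beta and kappa): {alpha, delta, eta, gamma, mu}.
Backdoor paths from beta to kappa:
  P1: beta <- eta <- mu <- delta -> kappa
  P2: beta <- eta <- mu -> kappa
  P3: beta <- eta -> kappa
The empty set is not sufficient: P1 (beta <- eta <- mu <- delta -> kappa) has no collider blocking it and no conditioned non-collider, so it is open.
Try {eta}:
  P1: blocked at chain node eta ∈ conditioning set.
  P2: blocked at chain node eta ∈ conditioning set.
  P3: blocked at fork node eta ∈ conditioning set.
{eta} contains no descendant of beta and blocks every backdoor path.
No other singleton works — e.g. {delta} leaves P2 open — so {eta} is the unique smallest valid adjustment set.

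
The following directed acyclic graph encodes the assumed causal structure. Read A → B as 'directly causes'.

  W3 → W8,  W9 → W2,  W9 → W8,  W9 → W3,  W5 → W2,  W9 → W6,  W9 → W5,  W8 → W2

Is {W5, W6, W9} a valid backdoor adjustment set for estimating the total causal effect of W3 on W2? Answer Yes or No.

Yes

Backdoor paths from W3 to W2 (paths whose first edge points into W3):
  P1: W3 <- W9 -> W8 -> W2
  P2: W3 <- W9 -> W5 -> W2
  P3: W3 <- W9 -> W2
Condition 1 (no descendant of W3 in the set): holds — descendants of W3 are {W2, W8}; none are in {W5, W6, W9}.
Condition 2 (every backdoor path blocked by {W5, W6, W9}):
  P1: blocked at fork node W9 ∈ conditioning set.
  P2: blocked at fork node W9 ∈ conditioning set.
  P3: blocked at fork node W9 ∈ conditioning set.
{W5, W6, W9} satisfies the backdoor criterion.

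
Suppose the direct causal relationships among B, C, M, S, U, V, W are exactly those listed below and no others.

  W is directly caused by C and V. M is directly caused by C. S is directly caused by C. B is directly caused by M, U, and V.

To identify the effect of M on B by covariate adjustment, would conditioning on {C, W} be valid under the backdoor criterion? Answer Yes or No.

Yes

Backdoor paths from M to B (paths whose first edge points into M):
  P1: M <- C -> W <- V -> B
Condition 1 (no descendant of M in the set): holds — descendants of M are {B}; none are in {C, W}.
Condition 2 (every backdoor path blocked by {C, W}):
  P1: blocked at fork node C ∈ conditioning set.
{C, W} satisfies the backdoor criterion.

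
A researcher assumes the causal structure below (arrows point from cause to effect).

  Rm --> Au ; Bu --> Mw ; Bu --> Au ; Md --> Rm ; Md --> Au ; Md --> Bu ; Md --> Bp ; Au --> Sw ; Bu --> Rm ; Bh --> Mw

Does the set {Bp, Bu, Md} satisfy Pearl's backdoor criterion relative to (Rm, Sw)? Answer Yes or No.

Yes

Backdoor paths from Rm to Sw (paths whose first edge points into Rm):
  P1: Rm <- Md -> Bu -> Au -> Sw
  P2: Rm <- Md -> Au -> Sw
  P3: Rm <- Bu <- Md -> Au -> Sw
  P4: Rm <- Bu -> Au -> Sw
Condition 1 (no descendant of Rm in the set): holds — descendants of Rm are {Au, Sw}; none are in {Bp, Bu, Md}.
Condition 2 (every backdoor path blocked by {Bp, Bu, Md}):
  P1: blocked at fork node Md ∈ conditioning set.
  P2: blocked at fork node Md ∈ conditioning set.
  P3: blocked at chain node Bu ∈ conditioning set.
  P4: blocked at fork node Bu ∈ conditioning set.
{Bp, Bu, Md} satisfies the backdoor criterion.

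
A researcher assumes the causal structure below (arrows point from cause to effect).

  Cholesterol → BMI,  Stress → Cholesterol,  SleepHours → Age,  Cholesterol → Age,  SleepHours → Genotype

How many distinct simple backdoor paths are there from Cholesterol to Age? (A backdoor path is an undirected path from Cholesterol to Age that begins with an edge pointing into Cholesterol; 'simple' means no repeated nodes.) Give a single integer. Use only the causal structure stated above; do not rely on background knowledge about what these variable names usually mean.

0

A backdoor path from Cholesterol to Age is any simple undirected path whose first edge points into Cholesterol (i.e. leaves Cholesterol via a parent).
Parents of Cholesterol: {Stress}.
No simple path from any parent of Cholesterol reaches Age without revisiting Cholesterol, so there are no backdoor paths.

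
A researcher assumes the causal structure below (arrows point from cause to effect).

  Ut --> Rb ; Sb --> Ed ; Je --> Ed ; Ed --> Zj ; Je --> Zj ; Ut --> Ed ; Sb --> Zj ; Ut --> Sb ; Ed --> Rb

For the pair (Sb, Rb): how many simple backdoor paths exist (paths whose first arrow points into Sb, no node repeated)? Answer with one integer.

2

A backdoor path from Sb to Rb is any simple undirected path whose first edge points into Sb (i.e. leaves Sb via a parent).
Parents of Sb: {Ut}.
Enumerating:
  P1: Sb <- Ut -> Ed -> Rb
  P2: Sb <- Ut -> Rb
That exhausts the simple backdoor paths. Count: 2.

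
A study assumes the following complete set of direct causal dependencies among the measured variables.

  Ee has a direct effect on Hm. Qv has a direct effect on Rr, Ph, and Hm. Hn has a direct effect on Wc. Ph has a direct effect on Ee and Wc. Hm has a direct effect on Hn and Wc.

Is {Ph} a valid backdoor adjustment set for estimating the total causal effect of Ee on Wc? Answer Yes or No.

Yes

Backdoor paths from Ee to Wc (paths whose first edge points into Ee):
  P1: Ee <- Ph <- Qv -> Hm -> Hn -> Wc
  P2: Ee <- Ph <- Qv -> Hm -> Wc
  P3: Ee <- Ph -> Wc
Condition 1 (no descendant of Ee in the set): holds — descendants of Ee are {Hm, Hn, Wc}; none are in {Ph}.
Condition 2 (every backdoor path blocked by {Ph}):
  P1: blocked at chain node Ph ∈ conditioning set.
  P2: blocked at chain node Ph ∈ conditioning set.
  P3: blocked at fork node Ph ∈ conditioning set.
{Ph} satisfies the backdoor criterion.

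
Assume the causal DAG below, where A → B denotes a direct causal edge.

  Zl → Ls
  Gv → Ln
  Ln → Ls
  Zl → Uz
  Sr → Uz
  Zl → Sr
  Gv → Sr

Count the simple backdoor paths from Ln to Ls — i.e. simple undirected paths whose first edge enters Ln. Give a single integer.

2

A backdoor path from Ln to Ls is any simple undirected path whose first edge points into Ln (i.e. leaves Ln via a parent).
Parents of Ln: {Gv}.
Enumerating:
  P1: Ln <- Gv -> Sr <- Zl -> Ls
  P2: Ln <- Gv -> Sr -> Uz <- Zl -> Ls
That exhausts the simple backdoor paths. Count: 2.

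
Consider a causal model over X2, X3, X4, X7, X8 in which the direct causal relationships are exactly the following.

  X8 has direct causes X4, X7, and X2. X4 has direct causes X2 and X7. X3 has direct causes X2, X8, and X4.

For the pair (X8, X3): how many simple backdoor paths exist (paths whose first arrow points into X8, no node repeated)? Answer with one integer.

A backdoor path from X8 to X3 is any simple undirected path whose first edge points into X8 (i.e. leaves X8 via a parent).
Parents of X8: {X2, X4, X7}.
Enumerating:
  P1: X8 <- X2 -> X4 -> X3
  P2: X8 <- X2 -> X3
  P3: X8 <- X7 -> X4 <- X2 -> X3
  P4: X8 <- X7 -> X4 -> X3
  P5: X8 <- X4 <- X2 -> X3
  P6: X8 <- X4 -> X3
That exhausts the simple backdoor paths. Count: 6.

6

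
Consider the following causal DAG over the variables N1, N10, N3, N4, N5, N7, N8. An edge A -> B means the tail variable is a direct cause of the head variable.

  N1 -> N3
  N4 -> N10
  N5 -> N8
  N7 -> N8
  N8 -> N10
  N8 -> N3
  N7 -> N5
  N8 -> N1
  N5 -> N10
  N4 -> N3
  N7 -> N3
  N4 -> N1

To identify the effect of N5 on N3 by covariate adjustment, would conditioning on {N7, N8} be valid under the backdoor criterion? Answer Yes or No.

Backdoor paths from N5 to N3 (paths whose first edge points into N5):
  P1: N5 <- N7 -> N8 -> N1 <- N4 -> N3
  P2: N5 <- N7 -> N8 -> N1 -> N3
  P3: N5 <- N7 -> N8 -> N3
  P4: N5 <- N7 -> N8 -> N10 <- N4 -> N1 -> N3
  P5: N5 <- N7 -> N8 -> N10 <- N4 -> N3
  P6: N5 <- N7 -> N3
Condition 1 (no descendant of N5 in the set): FAILS — N8 is a descendant of N5.
Condition 2 (every backdoor path blocked by {N7, N8}):
  P1: blocked at fork node N7 ∈ conditioning set.
  P2: blocked at fork node N7 ∈ conditioning set.
  P3: blocked at fork node N7 ∈ conditioning set.
  P4: blocked at fork node N7 ∈ conditioning set.
  P5: blocked at fork node N7 ∈ conditioning set.
  P6: blocked at fork node N7 ∈ conditioning set.
{N7, N8} does not satisfy the backdoor criterion.

No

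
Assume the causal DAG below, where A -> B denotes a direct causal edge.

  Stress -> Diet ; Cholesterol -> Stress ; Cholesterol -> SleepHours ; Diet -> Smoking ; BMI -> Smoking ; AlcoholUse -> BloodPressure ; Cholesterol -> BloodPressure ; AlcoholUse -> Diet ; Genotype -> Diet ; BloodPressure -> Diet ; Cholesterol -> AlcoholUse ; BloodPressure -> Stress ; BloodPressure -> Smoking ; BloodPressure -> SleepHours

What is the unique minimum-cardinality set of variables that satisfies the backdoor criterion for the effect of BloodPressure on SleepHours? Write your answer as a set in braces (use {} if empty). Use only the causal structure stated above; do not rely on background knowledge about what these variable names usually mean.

Variables eligible for adjustment (non-descendants of BloodPressure, excluding BloodPressure and SleepHours): {AlcoholUse, BMI, Cholesterol, Genotype}.
Backdoor paths from BloodPressure to SleepHours:
  P1: BloodPressure <- Cholesterol -> SleepHours
  P2: BloodPressure <- AlcoholUse <- Cholesterol -> SleepHours
  P3: BloodPressure <- AlcoholUse -> Diet <- Stress <- Cholesterol -> SleepHours
The empty set is not sufficient: P1 (BloodPressure <- Cholesterol -> SleepHours) has no collider blocking it and no conditioned non-collider, so it is open.
Try {Cholesterol}:
  P1: blocked at fork node Cholesterol ∈ conditioning set.
  P2: blocked at fork node Cholesterol ∈ conditioning set.
  P3: blocked at collider Diet (neither it nor any descendant is in the conditioning set).
{Cholesterol} contains no descendant of BloodPressure and blocks every backdoor path.
No other singleton works — e.g. {AlcoholUse} leaves P1 open — so {Cholesterol} is the unique smallest valid adjustment set.

{Cholesterol}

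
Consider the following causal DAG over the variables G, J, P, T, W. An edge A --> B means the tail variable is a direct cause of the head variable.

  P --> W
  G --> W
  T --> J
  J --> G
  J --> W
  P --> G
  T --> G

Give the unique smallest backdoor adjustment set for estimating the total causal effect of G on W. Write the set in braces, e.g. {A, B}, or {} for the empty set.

Variables eligible for adjustment (non-descendants of G, excluding G and W): {J, P, T}.
Backdoor paths from G to W:
  P1: G <- T -> J -> W
  P2: G <- J -> W
  P3: G <- P -> W
The empty set is not sufficient: P1 (G <- T -> J -> W) has no collider blocking it and no conditioned non-collider, so it is open.
Try {J, P}:
  P1: blocked at chain node J ∈ conditioning set.
  P2: blocked at fork node J ∈ conditioning set.
  P3: blocked at fork node P ∈ conditioning set.
{J, P} contains no descendant of G and blocks every backdoor path.
Every element of {J, P} is needed (dropping J leaves P1 open; dropping P leaves P3 open), so no proper subset is valid.
Among all size-2 subsets of the eligible variables, only {J, P} blocks every backdoor path, so it is the unique smallest valid adjustment set.

{J, P}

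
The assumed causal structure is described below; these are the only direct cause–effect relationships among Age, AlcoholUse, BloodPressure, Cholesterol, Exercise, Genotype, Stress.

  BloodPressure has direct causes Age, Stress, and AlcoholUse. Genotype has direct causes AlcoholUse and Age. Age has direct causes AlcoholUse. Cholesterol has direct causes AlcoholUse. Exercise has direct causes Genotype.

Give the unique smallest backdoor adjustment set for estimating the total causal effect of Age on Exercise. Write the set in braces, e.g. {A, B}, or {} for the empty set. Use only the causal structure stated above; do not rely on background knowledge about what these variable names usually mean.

Variables eligible for adjustment (non-descendants of Age, excluding Age and Exercise): {AlcoholUse, Cholesterol, Stress}.
Backdoor paths from Age to Exercise:
  P1: Age <- AlcoholUse -> Genotype -> Exercise
The empty set is not sufficient: P1 (Age <- AlcoholUse -> Genotype -> Exercise) has no collider blocking it and no conditioned non-collider, so it is open.
Try {AlcoholUse}:
  P1: blocked at fork node AlcoholUse ∈ conditioning set.
{AlcoholUse} contains no descendant of Age and blocks every backdoor path.
No other singleton works — e.g. {Stress} leaves P1 open — so {AlcoholUse} is the unique smallest valid adjustment set.

{AlcoholUse}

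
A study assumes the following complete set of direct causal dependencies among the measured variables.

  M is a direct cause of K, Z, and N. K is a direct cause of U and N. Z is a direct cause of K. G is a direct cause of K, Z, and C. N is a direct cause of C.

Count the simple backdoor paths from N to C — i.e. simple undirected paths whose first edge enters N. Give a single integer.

7

A backdoor path from N to C is any simple undirected path whose first edge points into N (i.e. leaves N via a parent).
Parents of N: {K, M}.
Enumerating:
  P1: N <- M -> Z <- G -> C
  P2: N <- M -> Z -> K <- G -> C
  P3: N <- M -> K <- G -> C
  P4: N <- M -> K <- Z <- G -> C
  P5: N <- K <- M -> Z <- G -> C
  P6: N <- K <- G -> C
  P7: N <- K <- Z <- G -> C
That exhausts the simple backdoor paths. Count: 7.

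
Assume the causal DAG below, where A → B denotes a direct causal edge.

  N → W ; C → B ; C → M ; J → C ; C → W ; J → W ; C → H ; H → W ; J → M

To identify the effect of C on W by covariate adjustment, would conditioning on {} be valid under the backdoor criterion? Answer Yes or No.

No

Backdoor paths from C to W (paths whose first edge points into C):
  P1: C <- J -> W
Condition 1 (no descendant of C in the set): holds — descendants of C are {B, H, M, W}; none are in {}.
Condition 2 (every backdoor path blocked by {}):
  P1: open — no interior node is in the conditioning set.
{} does not satisfy the backdoor criterion.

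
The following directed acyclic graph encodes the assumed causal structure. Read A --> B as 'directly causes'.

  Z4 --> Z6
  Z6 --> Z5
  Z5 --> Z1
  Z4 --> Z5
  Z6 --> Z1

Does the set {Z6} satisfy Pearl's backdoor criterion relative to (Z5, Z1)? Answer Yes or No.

Yes

Backdoor paths from Z5 to Z1 (paths whose first edge points into Z5):
  P1: Z5 <- Z4 -> Z6 -> Z1
  P2: Z5 <- Z6 -> Z1
Condition 1 (no descendant of Z5 in the set): holds — descendants of Z5 are {Z1}; none are in {Z6}.
Condition 2 (every backdoor path blocked by {Z6}):
  P1: blocked at chain node Z6 ∈ conditioning set.
  P2: blocked at fork node Z6 ∈ conditioning set.
{Z6} satisfies the backdoor criterion.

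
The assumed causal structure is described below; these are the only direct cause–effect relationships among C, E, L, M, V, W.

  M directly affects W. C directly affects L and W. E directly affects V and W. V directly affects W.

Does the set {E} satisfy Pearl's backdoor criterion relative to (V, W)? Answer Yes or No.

Backdoor paths from V to W (paths whose first edge points into V):
  P1: V <- E -> W
Condition 1 (no descendant of V in the set): holds — descendants of V are {W}; none are in {E}.
Condition 2 (every backdoor path blocked by {E}):
  P1: blocked at fork node E ∈ conditioning set.
{E} satisfies the backdoor criterion.

Yes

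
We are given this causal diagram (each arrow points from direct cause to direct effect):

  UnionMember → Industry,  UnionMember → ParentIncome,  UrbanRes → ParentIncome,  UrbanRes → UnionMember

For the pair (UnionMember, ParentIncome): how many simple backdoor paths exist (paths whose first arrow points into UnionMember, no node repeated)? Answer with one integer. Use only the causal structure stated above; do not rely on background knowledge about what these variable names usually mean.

A backdoor path from UnionMember to ParentIncome is any simple undirected path whose first edge points into UnionMember (i.e. leaves UnionMember via a parent).
Parents of UnionMember: {UrbanRes}.
Enumerating:
  P1: UnionMember <- UrbanRes -> ParentIncome
That exhausts the simple backdoor paths. Count: 1.

1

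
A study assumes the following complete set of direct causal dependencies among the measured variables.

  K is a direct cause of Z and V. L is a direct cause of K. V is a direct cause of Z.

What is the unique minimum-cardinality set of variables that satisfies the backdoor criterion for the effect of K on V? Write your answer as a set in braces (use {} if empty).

{}

Variables eligible for adjustment (non-descendants of K, excluding K and V): {L}.
Backdoor paths from K to V:
  (none)
With no backdoor paths the empty set already satisfies the criterion, and it is trivially minimal.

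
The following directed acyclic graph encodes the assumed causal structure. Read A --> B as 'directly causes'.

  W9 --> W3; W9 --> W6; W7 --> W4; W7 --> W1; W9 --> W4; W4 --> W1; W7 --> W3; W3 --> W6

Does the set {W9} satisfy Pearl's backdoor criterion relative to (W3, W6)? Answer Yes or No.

Backdoor paths from W3 to W6 (paths whose first edge points into W3):
  P1: W3 <- W9 -> W6
  P2: W3 <- W7 -> W4 <- W9 -> W6
  P3: W3 <- W7 -> W1 <- W4 <- W9 -> W6
Condition 1 (no descendant of W3 in the set): holds — descendants of W3 are {W6}; none are in {W9}.
Condition 2 (every backdoor path blocked by {W9}):
  P1: blocked at fork node W9 ∈ conditioning set.
  P2: blocked at collider W4 (neither it nor any descendant is in the conditioning set).
  P3: blocked at collider W1 (neither it nor any descendant is in the conditioning set).
{W9} satisfies the backdoor criterion.

Yes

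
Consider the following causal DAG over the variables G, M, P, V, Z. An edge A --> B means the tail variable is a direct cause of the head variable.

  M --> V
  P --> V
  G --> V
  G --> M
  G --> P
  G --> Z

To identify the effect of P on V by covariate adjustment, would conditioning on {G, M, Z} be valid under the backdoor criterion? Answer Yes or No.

Backdoor paths from P to V (paths whose first edge points into P):
  P1: P <- G -> M -> V
  P2: P <- G -> V
Condition 1 (no descendant of P in the set): holds — descendants of P are {V}; none are in {G, M, Z}.
Condition 2 (every backdoor path blocked by {G, M, Z}):
  P1: blocked at fork node G ∈ conditioning set.
  P2: blocked at fork node G ∈ conditioning set.
{G, M, Z} satisfies the backdoor criterion.

Yes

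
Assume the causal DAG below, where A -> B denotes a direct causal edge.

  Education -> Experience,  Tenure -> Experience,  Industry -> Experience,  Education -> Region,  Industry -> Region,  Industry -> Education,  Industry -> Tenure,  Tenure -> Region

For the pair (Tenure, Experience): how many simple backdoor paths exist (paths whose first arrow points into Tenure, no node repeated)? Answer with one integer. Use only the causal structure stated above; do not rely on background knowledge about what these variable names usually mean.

3

A backdoor path from Tenure to Experience is any simple undirected path whose first edge points into Tenure (i.e. leaves Tenure via a parent).
Parents of Tenure: {Industry}.
Enumerating:
  P1: Tenure <- Industry -> Education -> Experience
  P2: Tenure <- Industry -> Experience
  P3: Tenure <- Industry -> Region <- Education -> Experience
That exhausts the simple backdoor paths. Count: 3.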